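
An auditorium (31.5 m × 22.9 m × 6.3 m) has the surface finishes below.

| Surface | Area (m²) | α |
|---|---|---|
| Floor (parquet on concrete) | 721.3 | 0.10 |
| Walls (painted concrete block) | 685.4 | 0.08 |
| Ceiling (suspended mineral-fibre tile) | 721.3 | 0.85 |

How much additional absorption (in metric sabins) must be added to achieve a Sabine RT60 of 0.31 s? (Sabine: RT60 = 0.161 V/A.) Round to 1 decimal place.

A₁ = Σ Sᵢαᵢ = 721.3·0.10 + 685.4·0.08 + 721.3·0.85 = 740.067 sabins.
Target A₂ = 0.161·4544.505/0.31 = 2360.211 sabins (V = 4544.505 m³).
Shortfall: 2360.211 − 740.067 = 1620.1 sabins.

1620.1 sabins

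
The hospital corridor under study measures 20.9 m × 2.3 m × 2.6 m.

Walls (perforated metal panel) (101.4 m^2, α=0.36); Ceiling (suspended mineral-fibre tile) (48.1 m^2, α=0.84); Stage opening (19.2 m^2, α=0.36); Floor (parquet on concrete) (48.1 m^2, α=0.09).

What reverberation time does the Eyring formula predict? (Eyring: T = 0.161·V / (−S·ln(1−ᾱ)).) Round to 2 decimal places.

0.18 s

S = Σ Sᵢ = 216.8 m^2.
Absorption A = 101.4×0.36 + 48.1×0.84 + 19.2×0.36 + 48.1×0.09 = 88.149 sabins.
ᾱ = 88.149 / 216.8 = 0.4066.
−S·ln(1−ᾱ) = −216.8 × ln(1 − 0.4066) = 113.145.
V = 20.9 × 2.3 × 2.6 = 124.982 m³.
RT60 = 0.161 × 124.982 / 113.145 = 0.18 s.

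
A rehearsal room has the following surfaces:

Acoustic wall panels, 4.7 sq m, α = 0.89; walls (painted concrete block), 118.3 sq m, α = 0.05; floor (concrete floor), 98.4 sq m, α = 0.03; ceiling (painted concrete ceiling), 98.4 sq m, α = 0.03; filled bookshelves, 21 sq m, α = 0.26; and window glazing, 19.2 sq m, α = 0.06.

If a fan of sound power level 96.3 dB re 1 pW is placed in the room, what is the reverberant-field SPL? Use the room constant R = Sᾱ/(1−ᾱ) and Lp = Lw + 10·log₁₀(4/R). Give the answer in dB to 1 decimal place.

Σ(Sᵢαᵢ) = 4.7·0.89 + 118.3·0.05 + 98.4·0.03 + 98.4·0.03 + 21·0.26 + 19.2·0.06 = 22.614; total area S = 360.0 sq m.
ᾱ = 22.614/360.0 = 0.0628; R = Sᾱ/(1−ᾱ) = 22.614/(1−0.0628) = 24.129 sq m.
Lp = 96.3 + 10·log₁₀(4/24.129) = 96.3 + (-7.80) = 88.5 dB.

88.5 dB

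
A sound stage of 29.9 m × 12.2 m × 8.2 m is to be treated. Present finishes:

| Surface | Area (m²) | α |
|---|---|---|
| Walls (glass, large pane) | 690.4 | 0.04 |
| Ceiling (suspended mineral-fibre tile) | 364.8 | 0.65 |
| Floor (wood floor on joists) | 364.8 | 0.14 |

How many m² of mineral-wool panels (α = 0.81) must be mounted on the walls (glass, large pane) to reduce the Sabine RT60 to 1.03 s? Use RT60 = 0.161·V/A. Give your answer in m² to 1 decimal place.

197.1

Total absorption A₁ = 690.4×0.04 + 364.8×0.65 + 364.8×0.14
  = 27.616 + 237.120 + 51.072 = 315.808 m² sabins.
V = 2991.196 m³. Target absorption A₂ = 0.161 × 2991.196 / 1.03 = 467.556 sabins.
Absorption to add: 467.556 − 315.808 = 151.748 sabins.
Each m² of panel replacing the walls (glass, large pane) adds (0.81 − 0.04) = 0.77 sabins.
Area = ΔA/Δα = 151.748/0.77 = 197.1 m².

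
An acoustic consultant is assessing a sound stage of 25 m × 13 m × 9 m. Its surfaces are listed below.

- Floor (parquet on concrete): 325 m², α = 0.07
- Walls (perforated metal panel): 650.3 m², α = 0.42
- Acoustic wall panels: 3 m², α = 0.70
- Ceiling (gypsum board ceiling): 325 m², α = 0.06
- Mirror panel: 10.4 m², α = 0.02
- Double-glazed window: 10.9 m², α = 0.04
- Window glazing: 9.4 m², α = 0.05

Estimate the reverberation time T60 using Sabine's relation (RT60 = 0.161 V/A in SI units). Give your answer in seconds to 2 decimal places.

Total absorption A = 325*0.07 + 650.3*0.42 + 3*0.70 + 325*0.06 + 10.4*0.02 + 10.9*0.04 + 9.4*0.05
  = 22.750 + 273.126 + 2.100 + 19.500 + 0.208 + 0.436 + 0.470 = 318.590 m² sabins.
V = 25·13·9 = 2925 m³.
RT60 = 0.161 · V / A = 0.161 × 2925 / 318.590 = 1.48 s.

1.48 s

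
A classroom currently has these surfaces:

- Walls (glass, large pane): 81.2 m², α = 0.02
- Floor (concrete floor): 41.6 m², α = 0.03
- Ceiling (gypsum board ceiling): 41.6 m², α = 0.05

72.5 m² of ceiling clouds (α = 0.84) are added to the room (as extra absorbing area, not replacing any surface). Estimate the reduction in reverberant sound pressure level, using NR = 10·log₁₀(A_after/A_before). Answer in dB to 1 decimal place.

Total absorption A_before = 81.2×0.02 + 41.6×0.03 + 41.6×0.05
  = 1.624 + 1.248 + 2.080 = 4.952 m² sabins.
Added absorption = 72.5 × 0.84 = 60.900 sabins.
New total A_after = 65.852 sabins.
Reduction = 10 log₁₀(A_after/A_before) = 10 log₁₀(13.2981) = 11.2 dB.

11.2 dB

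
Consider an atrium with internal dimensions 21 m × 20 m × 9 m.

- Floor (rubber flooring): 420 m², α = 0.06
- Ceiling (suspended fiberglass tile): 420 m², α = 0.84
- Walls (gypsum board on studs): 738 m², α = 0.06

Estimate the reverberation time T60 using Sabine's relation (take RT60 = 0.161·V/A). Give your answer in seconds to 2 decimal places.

A = Σ Sᵢαᵢ = 420×0.06 + 420×0.84 + 738×0.06 = 422.280 sabins.
V = 21·20·9 = 3780 m³.
T = 0.161 V/A = 0.161·3780/422.280 = 1.44 s.

1.44 s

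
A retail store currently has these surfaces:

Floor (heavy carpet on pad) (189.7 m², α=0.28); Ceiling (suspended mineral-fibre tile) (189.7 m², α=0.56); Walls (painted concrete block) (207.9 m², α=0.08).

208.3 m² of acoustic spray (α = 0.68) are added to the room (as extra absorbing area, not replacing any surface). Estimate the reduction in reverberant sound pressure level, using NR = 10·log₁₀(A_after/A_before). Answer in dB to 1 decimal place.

Equivalent absorption area: A_before = 189.7*0.28 + 189.7*0.56 + 207.9*0.08 = 175.980 m².
Added absorption = 208.3 × 0.68 = 141.644 sabins.
A_after = 175.980 + 141.644 = 317.624 sabins.
Reduction = 10 log₁₀(A_after/A_before) = 10 log₁₀(1.8049) = 2.6 dB.

2.6 dB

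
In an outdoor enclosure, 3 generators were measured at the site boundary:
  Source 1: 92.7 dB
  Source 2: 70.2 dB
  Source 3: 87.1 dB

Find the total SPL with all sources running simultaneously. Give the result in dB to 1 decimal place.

Sum in the linear (power) domain: Σ 10^(Lᵢ/10) = 10^(92.7/10) + 10^(70.2/10) + 10^(87.1/10) = 2.385e+09.
L_total = 10·log₁₀(2.385e+09) = 93.8 dB.

93.8 dB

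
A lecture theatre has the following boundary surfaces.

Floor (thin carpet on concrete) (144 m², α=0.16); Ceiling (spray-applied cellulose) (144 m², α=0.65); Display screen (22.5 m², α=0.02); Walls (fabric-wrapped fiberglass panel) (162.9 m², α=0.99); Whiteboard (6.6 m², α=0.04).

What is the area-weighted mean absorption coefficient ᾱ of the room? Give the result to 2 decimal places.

S = Σ Sᵢ = 144 + 144 + 22.5 + 162.9 + 6.6 = 480.0 m².
A = 144×0.16 + 144×0.65 + 22.5×0.02 + 162.9×0.99 + 6.6×0.04 = 278.625 sabins.
ᾱ = A/S = 0.58.

0.58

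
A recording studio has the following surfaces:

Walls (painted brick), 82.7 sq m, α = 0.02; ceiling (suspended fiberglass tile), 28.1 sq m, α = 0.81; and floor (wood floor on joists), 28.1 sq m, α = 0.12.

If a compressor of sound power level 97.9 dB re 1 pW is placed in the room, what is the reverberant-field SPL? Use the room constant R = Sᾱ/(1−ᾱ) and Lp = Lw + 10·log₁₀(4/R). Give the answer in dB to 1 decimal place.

88.5 dB

Σ(Sᵢαᵢ) = 82.7×0.02 + 28.1×0.81 + 28.1×0.12 = 27.787; total area S = 138.9 sq m.
ᾱ = 0.2001, so room constant R = A/(1−ᾱ) = 34.738 sq m.
Lp = Lw + 10 log₁₀(4/R) = 97.9 -9.39 = 88.5 dB.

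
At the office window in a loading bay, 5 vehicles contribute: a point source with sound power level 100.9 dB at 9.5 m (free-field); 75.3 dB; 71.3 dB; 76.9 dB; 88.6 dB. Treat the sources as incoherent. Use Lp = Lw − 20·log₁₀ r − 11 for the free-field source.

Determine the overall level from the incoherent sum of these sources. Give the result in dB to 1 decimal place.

89.2 dB

Source at 9.5 m: Lp = 100.9 − 20·log₁₀(9.5) − 11 = 70.3 dB.
Σ 10^(Lᵢ/10) = 8.315e+08.
L_total = 10·log₁₀(8.315e+08) = 89.2 dB.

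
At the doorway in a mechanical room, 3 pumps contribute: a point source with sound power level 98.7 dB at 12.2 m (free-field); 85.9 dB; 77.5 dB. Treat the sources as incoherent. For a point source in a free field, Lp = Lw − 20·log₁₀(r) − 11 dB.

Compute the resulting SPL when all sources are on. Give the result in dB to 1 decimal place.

86.5 dB

Source at 12.2 m: Lp = 98.7 − 20·log₁₀(12.2) − 11 = 66.0 dB.
Sum in the linear (power) domain: Σ 10^(Lᵢ/10) = 10^(66.0/10) + 10^(85.9/10) + 10^(77.5/10) = 4.493e+08.
Combined level = 10 log₁₀(4.493e+08) = 86.5 dB.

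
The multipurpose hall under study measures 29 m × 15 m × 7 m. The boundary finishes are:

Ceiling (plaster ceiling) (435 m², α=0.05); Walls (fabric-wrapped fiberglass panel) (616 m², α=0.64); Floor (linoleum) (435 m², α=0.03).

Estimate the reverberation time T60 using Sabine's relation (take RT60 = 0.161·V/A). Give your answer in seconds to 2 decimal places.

1.14 seconds

Equivalent absorption area: A = 435×0.05 + 616×0.64 + 435×0.03 = 429.040 m².
Room volume: 3045 m³.
T = 0.161 V/A = 0.161·3045/429.040 = 1.14 s.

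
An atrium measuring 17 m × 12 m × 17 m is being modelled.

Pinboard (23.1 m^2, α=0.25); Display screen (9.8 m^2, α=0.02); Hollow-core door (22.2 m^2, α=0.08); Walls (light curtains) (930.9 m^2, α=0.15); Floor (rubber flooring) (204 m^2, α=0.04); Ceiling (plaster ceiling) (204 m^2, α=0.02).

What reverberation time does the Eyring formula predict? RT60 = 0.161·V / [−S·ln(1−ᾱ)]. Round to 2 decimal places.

3.29 s

S = Σ Sᵢ = 1394.0 m^2.
Absorption A = 23.1·0.25 + 9.8·0.02 + 22.2·0.08 + 930.9·0.15 + 204·0.04 + 204·0.02 = 159.622 sabins.
ᾱ = 159.622 / 1394.0 = 0.1145.
Eyring denominator: −S ln(1−ᾱ) = 169.514.
V = 17 × 12 × 17 = 3468 m³.
T = 0.161·V/[−S·ln(1−ᾱ)] = 0.161·3468/169.514 = 3.29 s.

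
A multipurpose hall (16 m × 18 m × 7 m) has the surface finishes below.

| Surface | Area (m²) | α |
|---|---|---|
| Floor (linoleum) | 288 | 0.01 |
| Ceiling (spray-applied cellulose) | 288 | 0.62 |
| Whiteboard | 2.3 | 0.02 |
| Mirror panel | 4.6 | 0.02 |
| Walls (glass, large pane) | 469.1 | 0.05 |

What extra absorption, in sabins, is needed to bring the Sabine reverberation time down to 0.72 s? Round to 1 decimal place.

245.8 sabins

Summing Sᵢαᵢ: 2.880 + 178.560 + 0.046 + 0.092 + 23.455 → A₁ = 205.033 sabins.
For T = 0.72 s, need A₂ = 0.161·V/T = 0.161·2016/0.72 = 450.800 sabins.
Additional absorption ΔA = 450.800 − 205.033 = 245.8 sabins.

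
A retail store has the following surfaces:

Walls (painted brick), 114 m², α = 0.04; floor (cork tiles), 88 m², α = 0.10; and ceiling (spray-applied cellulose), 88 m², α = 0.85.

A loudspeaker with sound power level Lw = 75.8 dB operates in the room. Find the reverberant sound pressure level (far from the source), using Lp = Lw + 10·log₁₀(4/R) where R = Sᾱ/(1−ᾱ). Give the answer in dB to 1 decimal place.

60.8 dB

Σ(Sᵢαᵢ) = 114·0.04 + 88·0.10 + 88·0.85 = 88.160; total area S = 290.0 m².
ᾱ = 0.3040, so room constant R = A/(1−ᾱ) = 126.667 m².
Lp = 75.8 + 10·log₁₀(4/126.667) = 75.8 + (-15.01) = 60.8 dB.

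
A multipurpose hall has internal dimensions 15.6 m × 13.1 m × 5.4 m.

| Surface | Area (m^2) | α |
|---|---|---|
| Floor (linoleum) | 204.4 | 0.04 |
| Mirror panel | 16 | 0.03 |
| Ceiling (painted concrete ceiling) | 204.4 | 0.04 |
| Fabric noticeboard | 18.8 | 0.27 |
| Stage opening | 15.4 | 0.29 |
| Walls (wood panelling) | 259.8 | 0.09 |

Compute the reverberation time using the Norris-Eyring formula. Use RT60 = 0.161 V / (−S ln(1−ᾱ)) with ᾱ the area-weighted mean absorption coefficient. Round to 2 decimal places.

3.45 sec

Total surface area S = 204.4 + 16 + 204.4 + 18.8 + 15.4 + 259.8 = 718.8 m^2.
Σ(Sᵢαᵢ) = 204.4·0.04 + 16·0.03 + 204.4·0.04 + 18.8·0.27 + 15.4·0.29 + 259.8·0.09 = 49.756.
ᾱ = 49.756 / 718.8 = 0.0692.
Eyring denominator: −S ln(1−ᾱ) = 51.546.
V = 15.6 × 13.1 × 5.4 = 1103.544 m³.
RT60 = 0.161 × 1103.544 / 51.546 = 3.45 s.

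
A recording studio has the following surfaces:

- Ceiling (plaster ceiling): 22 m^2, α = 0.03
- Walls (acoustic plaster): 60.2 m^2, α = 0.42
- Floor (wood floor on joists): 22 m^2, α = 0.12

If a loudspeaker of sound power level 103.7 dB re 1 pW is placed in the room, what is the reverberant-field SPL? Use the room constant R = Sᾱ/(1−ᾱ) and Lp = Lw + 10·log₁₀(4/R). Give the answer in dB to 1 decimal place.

A = 28.584 sabins; S = 104.2 m^2.
ᾱ = 28.584/104.2 = 0.2743; R = Sᾱ/(1−ᾱ) = 28.584/(1−0.2743) = 39.388 m^2.
Lp = 103.7 + 10·log₁₀(4/39.388) = 103.7 + (-9.93) = 93.8 dB.

93.8 dB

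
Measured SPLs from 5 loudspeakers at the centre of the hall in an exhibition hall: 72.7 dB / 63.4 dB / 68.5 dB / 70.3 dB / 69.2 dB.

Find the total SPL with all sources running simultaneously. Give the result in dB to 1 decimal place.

Σ 10^(Lᵢ/10) = 4.692e+07.
Combined level = 10 log₁₀(4.692e+07) = 76.7 dB.

76.7 dB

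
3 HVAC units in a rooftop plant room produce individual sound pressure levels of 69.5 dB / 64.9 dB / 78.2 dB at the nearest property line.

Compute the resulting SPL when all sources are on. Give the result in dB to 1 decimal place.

Sum in the linear (power) domain: Σ 10^(Lᵢ/10) = 10^(69.5/10) + 10^(64.9/10) + 10^(78.2/10) = 7.807e+07.
Back to dB: 10·log₁₀ Σ = 78.9 dB.

78.9 dB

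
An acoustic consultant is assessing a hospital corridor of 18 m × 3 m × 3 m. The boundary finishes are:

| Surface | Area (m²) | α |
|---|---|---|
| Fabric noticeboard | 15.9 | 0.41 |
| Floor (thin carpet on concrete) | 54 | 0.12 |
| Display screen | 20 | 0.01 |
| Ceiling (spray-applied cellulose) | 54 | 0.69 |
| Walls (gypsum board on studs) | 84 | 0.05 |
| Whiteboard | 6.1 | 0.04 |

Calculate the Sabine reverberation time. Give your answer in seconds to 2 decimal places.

Summing Sᵢαᵢ: 6.519 + 6.480 + 0.200 + 37.260 + 4.200 + 0.244 → A = 54.903 sabins.
V = 18·3·3 = 162 m³.
Sabine: RT60 = 0.161 × 162 / 54.903 = 0.48 s.

0.48 s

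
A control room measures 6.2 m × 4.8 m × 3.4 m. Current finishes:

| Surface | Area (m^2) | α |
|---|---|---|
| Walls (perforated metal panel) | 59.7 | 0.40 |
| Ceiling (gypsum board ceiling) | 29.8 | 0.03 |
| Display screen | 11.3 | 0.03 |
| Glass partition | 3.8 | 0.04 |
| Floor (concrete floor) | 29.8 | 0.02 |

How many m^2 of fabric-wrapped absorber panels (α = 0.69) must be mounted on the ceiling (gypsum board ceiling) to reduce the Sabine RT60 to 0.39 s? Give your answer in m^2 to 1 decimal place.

24.1

Total absorption A₁ = 59.7×0.40 + 29.8×0.03 + 11.3×0.03 + 3.8×0.04 + 29.8×0.02
  = 23.880 + 0.894 + 0.339 + 0.152 + 0.596 = 25.861 m^2 sabins.
V = 101.184 m³. Target absorption A₂ = 0.161 × 101.184 / 0.39 = 41.771 sabins.
Absorption to add: 41.771 − 25.861 = 15.910 sabins.
Net gain per m^2: Δα = 0.69 − 0.03 = 0.66.
Panel area = 15.910 / 0.66 = 24.1 m^2.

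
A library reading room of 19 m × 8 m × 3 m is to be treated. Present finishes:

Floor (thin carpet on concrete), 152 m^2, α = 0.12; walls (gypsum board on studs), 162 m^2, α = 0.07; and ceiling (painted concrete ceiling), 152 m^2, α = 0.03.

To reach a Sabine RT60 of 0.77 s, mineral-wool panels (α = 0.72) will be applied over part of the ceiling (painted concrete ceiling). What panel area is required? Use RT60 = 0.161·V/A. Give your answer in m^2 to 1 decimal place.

Summing Sᵢαᵢ: 18.240 + 11.340 + 4.560 → A₁ = 34.140 sabins.
Required A₂ = 0.161·456/0.77 = 95.345 sabins.
ΔA needed = 95.345 − 34.140 = 61.205 sabins.
Net gain per m^2: Δα = 0.72 − 0.03 = 0.69.
Area = ΔA/Δα = 61.205/0.69 = 88.7 m^2.

88.7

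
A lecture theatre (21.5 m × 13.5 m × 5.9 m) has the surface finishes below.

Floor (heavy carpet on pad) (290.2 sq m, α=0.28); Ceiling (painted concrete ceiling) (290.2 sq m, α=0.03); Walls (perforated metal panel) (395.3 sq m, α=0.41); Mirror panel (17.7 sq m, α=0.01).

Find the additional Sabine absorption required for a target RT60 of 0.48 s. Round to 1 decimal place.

322.2 sabins

Equivalent absorption area: A₁ = 290.2·0.28 + 290.2·0.03 + 395.3·0.41 + 17.7·0.01 = 252.212 sq m.
Target A₂ = 0.161·1712.475/0.48 = 574.393 sabins (V = 1712.475 m³).
Shortfall: 574.393 − 252.212 = 322.2 sabins.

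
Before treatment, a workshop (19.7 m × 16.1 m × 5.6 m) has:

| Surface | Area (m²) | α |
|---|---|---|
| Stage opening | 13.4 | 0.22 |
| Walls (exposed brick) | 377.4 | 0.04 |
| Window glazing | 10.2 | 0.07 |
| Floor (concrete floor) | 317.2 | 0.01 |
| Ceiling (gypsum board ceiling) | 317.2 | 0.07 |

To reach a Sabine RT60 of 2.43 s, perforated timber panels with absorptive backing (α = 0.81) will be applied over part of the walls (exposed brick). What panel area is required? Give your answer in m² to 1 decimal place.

95.5

A₁ = Σ Sᵢαᵢ = 13.4×0.22 + 377.4×0.04 + 10.2×0.07 + 317.2×0.01 + 317.2×0.07 = 44.134 sabins.
Required A₂ = 0.161·1776.152/2.43 = 117.679 sabins.
ΔA needed = 117.679 − 44.134 = 73.545 sabins.
Each m² of panel replacing the walls (exposed brick) adds (0.81 − 0.04) = 0.77 sabins.
Area = ΔA/Δα = 73.545/0.77 = 95.5 m².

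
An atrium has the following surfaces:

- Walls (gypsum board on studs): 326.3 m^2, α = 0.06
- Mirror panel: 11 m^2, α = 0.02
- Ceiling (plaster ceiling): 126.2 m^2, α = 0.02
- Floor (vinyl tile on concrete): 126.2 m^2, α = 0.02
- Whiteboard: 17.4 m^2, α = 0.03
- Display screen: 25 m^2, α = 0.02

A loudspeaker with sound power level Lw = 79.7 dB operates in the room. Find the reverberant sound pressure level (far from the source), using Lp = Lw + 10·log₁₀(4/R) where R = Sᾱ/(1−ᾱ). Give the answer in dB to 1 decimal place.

Σ(Sᵢαᵢ) = 326.3·0.06 + 11·0.02 + 126.2·0.02 + 126.2·0.02 + 17.4·0.03 + 25·0.02 = 25.868; total area S = 632.1 m^2.
ᾱ = 25.868/632.1 = 0.0409; R = Sᾱ/(1−ᾱ) = 25.868/(1−0.0409) = 26.971 m^2.
Lp = Lw + 10 log₁₀(4/R) = 79.7 -8.29 = 71.4 dB.

71.4 dB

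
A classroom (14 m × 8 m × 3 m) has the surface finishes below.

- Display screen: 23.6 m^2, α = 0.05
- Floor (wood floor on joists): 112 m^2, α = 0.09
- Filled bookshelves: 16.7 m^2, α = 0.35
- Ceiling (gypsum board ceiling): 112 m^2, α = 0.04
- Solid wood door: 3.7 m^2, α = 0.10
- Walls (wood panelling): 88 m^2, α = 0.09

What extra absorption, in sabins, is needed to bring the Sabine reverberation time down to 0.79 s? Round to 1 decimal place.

Summing Sᵢαᵢ: 1.180 + 10.080 + 5.845 + 4.480 + 0.370 + 7.920 → A₁ = 29.875 sabins.
For T = 0.79 s, need A₂ = 0.161·V/T = 0.161·336/0.79 = 68.476 sabins.
Additional absorption ΔA = 68.476 − 29.875 = 38.6 sabins.

38.6 sabins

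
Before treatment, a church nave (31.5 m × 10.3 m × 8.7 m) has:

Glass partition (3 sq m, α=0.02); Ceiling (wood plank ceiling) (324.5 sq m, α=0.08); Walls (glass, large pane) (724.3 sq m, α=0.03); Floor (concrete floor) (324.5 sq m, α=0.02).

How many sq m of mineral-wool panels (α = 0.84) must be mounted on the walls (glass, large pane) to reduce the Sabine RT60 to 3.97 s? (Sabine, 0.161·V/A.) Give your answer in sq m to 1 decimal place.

74.4

Summing Sᵢαᵢ: 0.060 + 25.960 + 21.729 + 6.490 → A₁ = 54.239 sabins.
Required A₂ = 0.161·2822.715/3.97 = 114.473 sabins.
ΔA needed = 114.473 − 54.239 = 60.234 sabins.
Net gain per sq m: Δα = 0.84 − 0.03 = 0.81.
Area = ΔA/Δα = 60.234/0.81 = 74.4 sq m.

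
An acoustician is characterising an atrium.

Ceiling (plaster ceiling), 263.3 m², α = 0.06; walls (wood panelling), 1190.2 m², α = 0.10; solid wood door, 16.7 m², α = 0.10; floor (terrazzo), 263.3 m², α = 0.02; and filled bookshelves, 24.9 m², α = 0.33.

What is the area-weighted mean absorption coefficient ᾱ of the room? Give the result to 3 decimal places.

0.085

S = Σ Sᵢ = 263.3 + 1190.2 + 16.7 + 263.3 + 24.9 = 1758.4 m².
Weighted sum Σ Sα = 149.971.
ᾱ = A/S = 0.085.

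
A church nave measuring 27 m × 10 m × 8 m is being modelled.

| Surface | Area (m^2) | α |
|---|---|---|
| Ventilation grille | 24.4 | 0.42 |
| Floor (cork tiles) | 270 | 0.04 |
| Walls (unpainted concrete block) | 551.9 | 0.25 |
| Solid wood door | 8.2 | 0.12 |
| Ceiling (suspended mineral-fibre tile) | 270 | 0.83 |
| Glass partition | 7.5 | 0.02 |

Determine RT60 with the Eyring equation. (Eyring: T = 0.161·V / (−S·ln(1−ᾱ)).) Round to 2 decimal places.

0.74 s

Total surface area S = 24.4 + 270 + 551.9 + 8.2 + 270 + 7.5 = 1132.0 m^2.
Σ(Sᵢαᵢ) = 24.4×0.42 + 270×0.04 + 551.9×0.25 + 8.2×0.12 + 270×0.83 + 7.5×0.02 = 384.257.
Mean coefficient ᾱ = A/S = 0.3394.
−S·ln(1−ᾱ) = −1132.0 × ln(1 − 0.3394) = 469.335.
V = 27 × 10 × 8 = 2160 m³.
RT60 = 0.161 × 2160 / 469.335 = 0.74 s.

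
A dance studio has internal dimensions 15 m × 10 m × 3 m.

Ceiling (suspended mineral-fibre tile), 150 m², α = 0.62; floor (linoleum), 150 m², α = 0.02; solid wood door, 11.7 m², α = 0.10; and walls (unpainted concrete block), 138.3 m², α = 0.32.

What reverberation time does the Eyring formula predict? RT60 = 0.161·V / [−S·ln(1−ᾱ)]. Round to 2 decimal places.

0.43 seconds

S = Σ Sᵢ = 450.0 m².
Σ(Sᵢαᵢ) = 150·0.62 + 150·0.02 + 11.7·0.10 + 138.3·0.32 = 141.426.
ᾱ = 141.426 / 450.0 = 0.3143.
−S·ln(1−ᾱ) = −450.0 × ln(1 − 0.3143) = 169.792.
V = 15 × 10 × 3 = 450 m³.
T = 0.161·V/[−S·ln(1−ᾱ)] = 0.161·450/169.792 = 0.43 s.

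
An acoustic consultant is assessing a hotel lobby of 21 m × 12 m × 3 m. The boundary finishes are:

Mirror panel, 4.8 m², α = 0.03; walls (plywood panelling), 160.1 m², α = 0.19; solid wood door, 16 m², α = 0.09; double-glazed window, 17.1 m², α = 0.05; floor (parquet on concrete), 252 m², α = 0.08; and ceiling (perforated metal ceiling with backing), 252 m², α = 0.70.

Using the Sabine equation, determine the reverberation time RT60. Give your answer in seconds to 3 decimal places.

Equivalent absorption area: A = 4.8·0.03 + 160.1·0.19 + 16·0.09 + 17.1·0.05 + 252·0.08 + 252·0.70 = 229.418 m².
Volume V = 21 × 12 × 3 = 756 m³.
RT60 = 0.161 · V / A = 0.161 × 756 / 229.418 = 0.531 s.

0.531 seconds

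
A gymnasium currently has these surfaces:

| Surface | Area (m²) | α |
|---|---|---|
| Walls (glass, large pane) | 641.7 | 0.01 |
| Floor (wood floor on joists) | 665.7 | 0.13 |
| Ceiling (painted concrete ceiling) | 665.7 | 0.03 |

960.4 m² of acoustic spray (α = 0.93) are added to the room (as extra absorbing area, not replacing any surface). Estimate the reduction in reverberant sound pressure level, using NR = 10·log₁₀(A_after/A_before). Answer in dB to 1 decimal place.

A_before = Σ Sᵢαᵢ = 641.7·0.01 + 665.7·0.13 + 665.7·0.03 = 112.929 sabins.
Treatment contributes 960.4·0.93 = 893.172 sabins.
New total A_after = 1006.101 sabins.
Reduction = 10 log₁₀(A_after/A_before) = 10 log₁₀(8.9091) = 9.5 dB.

9.5 dB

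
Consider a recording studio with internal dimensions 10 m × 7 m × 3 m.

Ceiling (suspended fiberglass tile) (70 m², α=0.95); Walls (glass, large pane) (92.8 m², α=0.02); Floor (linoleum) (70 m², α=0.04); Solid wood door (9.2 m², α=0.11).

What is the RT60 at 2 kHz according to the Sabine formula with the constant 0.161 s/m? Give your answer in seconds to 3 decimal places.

Summing Sᵢαᵢ: 66.500 + 1.856 + 2.800 + 1.012 → A = 72.168 sabins.
V = 10·7·3 = 210 m³.
Sabine: RT60 = 0.161 × 210 / 72.168 = 0.468 s.

0.468 s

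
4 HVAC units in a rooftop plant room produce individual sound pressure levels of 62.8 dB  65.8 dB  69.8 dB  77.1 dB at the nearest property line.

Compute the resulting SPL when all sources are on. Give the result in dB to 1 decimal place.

78.2 dB

Σ 10^(Lᵢ/10) = 6.654e+07.
L_total = 10·log₁₀(6.654e+07) = 78.2 dB.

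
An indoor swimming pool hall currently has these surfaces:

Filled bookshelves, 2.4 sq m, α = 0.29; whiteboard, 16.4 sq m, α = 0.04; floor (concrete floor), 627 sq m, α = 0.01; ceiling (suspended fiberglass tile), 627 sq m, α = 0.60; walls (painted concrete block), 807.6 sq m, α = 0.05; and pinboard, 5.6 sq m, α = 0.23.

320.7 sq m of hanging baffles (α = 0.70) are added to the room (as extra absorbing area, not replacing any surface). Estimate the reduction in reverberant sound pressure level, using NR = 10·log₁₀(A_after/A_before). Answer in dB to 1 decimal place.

1.8 dB

A_before = Σ Sᵢαᵢ = 2.4·0.29 + 16.4·0.04 + 627·0.01 + 627·0.60 + 807.6·0.05 + 5.6·0.23 = 425.490 sabins.
Treatment contributes 320.7·0.70 = 224.490 sabins.
A_after = 425.490 + 224.490 = 649.980 sabins.
Reduction = 10 log₁₀(A_after/A_before) = 10 log₁₀(1.5276) = 1.8 dB.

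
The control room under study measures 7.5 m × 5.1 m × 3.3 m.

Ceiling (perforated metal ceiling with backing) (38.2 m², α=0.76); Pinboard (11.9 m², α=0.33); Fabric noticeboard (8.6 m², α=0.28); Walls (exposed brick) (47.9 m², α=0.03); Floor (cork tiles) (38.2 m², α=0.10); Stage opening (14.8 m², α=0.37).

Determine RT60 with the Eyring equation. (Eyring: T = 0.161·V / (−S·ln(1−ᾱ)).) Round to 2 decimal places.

0.37 sec

S = Σ Sᵢ = 159.6 m².
Σ(Sᵢαᵢ) = 38.2·0.76 + 11.9·0.33 + 8.6·0.28 + 47.9·0.03 + 38.2·0.10 + 14.8·0.37 = 46.100.
ᾱ = 46.100 / 159.6 = 0.2888.
−S·ln(1−ᾱ) = −159.6 × ln(1 − 0.2888) = 54.392.
V = 7.5 × 5.1 × 3.3 = 126.225 m³.
T = 0.161·V/[−S·ln(1−ᾱ)] = 0.161·126.225/54.392 = 0.37 s.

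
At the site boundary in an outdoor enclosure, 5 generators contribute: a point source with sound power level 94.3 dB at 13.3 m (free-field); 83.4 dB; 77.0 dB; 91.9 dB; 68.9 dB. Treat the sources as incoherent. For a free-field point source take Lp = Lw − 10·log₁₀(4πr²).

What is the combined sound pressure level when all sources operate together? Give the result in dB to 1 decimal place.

92.6 dB

Source at 13.3 m: Lp = 94.3 − 10·log₁₀(4π·13.3²) = 94.3 − 10·log₁₀(2222.865) = 60.8 dB.
Σ 10^(Lᵢ/10) = 1.827e+09.
Combined level = 10 log₁₀(1.827e+09) = 92.6 dB.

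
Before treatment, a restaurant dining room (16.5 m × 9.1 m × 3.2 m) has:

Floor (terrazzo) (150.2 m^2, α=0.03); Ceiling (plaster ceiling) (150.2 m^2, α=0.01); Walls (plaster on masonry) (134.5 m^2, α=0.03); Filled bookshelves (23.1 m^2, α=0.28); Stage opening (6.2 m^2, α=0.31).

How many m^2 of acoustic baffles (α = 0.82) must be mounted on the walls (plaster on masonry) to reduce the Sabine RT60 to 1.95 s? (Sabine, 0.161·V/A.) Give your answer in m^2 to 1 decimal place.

A₁ = Σ Sᵢαᵢ = 150.2*0.03 + 150.2*0.01 + 134.5*0.03 + 23.1*0.28 + 6.2*0.31 = 18.433 sabins.
Required A₂ = 0.161·480.48/1.95 = 39.670 sabins.
ΔA needed = 39.670 − 18.433 = 21.237 sabins.
Net gain per m^2: Δα = 0.82 − 0.03 = 0.79.
Panel area = 21.237 / 0.79 = 26.9 m^2.

26.9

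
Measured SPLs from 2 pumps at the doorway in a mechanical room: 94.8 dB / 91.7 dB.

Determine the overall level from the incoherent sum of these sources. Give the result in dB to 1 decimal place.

Sum in the linear (power) domain: Σ 10^(Lᵢ/10) = 10^(94.8/10) + 10^(91.7/10) = 4.499e+09.
Back to dB: 10·log₁₀ Σ = 96.5 dB.

96.5 dB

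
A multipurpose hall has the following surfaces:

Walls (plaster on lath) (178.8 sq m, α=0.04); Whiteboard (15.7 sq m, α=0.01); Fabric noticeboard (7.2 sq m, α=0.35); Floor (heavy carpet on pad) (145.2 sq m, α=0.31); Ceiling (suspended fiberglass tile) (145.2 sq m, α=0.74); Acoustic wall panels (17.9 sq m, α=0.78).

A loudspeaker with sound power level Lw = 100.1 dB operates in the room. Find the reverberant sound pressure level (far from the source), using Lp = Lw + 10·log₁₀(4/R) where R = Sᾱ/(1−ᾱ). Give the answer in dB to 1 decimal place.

Σ(Sᵢαᵢ) = 178.8×0.04 + 15.7×0.01 + 7.2×0.35 + 145.2×0.31 + 145.2×0.74 + 17.9×0.78 = 176.251; total area S = 510.0 sq m.
ᾱ = 0.3456, so room constant R = A/(1−ᾱ) = 269.332 sq m.
Lp = Lw + 10 log₁₀(4/R) = 100.1 -18.28 = 81.8 dB.

81.8 dB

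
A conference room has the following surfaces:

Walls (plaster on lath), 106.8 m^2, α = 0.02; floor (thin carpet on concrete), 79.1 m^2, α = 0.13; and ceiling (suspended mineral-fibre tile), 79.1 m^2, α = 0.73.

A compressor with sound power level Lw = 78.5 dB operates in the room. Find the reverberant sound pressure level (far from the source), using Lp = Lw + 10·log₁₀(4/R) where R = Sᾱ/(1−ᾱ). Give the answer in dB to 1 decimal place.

Σ(Sᵢαᵢ) = 106.8×0.02 + 79.1×0.13 + 79.1×0.73 = 70.162; total area S = 265.0 m^2.
ᾱ = 70.162/265.0 = 0.2648; R = Sᾱ/(1−ᾱ) = 70.162/(1−0.2648) = 95.433 m^2.
Lp = Lw + 10 log₁₀(4/R) = 78.5 -13.78 = 64.7 dB.

64.7 dB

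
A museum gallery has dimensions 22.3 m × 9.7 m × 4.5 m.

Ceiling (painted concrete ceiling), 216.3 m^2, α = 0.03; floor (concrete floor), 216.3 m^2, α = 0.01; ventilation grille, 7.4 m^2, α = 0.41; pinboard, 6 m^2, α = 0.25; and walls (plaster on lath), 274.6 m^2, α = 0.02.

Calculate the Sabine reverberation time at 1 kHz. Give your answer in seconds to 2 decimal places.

8.39 seconds

Total absorption A = 216.3×0.03 + 216.3×0.01 + 7.4×0.41 + 6×0.25 + 274.6×0.02
  = 6.489 + 2.163 + 3.034 + 1.500 + 5.492 = 18.678 m^2 sabins.
Volume V = 22.3 × 9.7 × 4.5 = 973.395 m³.
RT60 = 0.161 · V / A = 0.161 × 973.395 / 18.678 = 8.39 s.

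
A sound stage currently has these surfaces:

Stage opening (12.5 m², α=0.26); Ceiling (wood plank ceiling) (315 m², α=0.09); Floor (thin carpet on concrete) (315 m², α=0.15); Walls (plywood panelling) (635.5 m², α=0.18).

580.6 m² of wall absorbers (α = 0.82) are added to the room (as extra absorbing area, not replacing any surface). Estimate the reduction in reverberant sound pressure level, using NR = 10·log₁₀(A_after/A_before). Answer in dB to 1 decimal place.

A_before = Σ Sᵢαᵢ = 12.5·0.26 + 315·0.09 + 315·0.15 + 635.5·0.18 = 193.240 sabins.
Added absorption = 580.6 × 0.82 = 476.092 sabins.
New total A_after = 669.332 sabins.
Reduction = 10 log₁₀(A_after/A_before) = 10 log₁₀(3.4637) = 5.4 dB.

5.4 dB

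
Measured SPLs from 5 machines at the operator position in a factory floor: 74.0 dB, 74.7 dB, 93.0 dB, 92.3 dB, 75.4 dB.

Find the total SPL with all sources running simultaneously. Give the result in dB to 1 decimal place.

Converting to relative power and adding: 10^(74.0/10) + 10^(74.7/10) + 10^(93.0/10) + 10^(92.3/10) + 10^(75.4/10) = 3.783e+09.
Combined level = 10 log₁₀(3.783e+09) = 95.8 dB.

95.8 dB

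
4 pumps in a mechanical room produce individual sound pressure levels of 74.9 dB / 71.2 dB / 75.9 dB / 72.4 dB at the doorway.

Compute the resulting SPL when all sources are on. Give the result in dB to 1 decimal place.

Σ 10^(Lᵢ/10) = 1.004e+08.
L_total = 10·log₁₀(1.004e+08) = 80.0 dB.

80.0 dB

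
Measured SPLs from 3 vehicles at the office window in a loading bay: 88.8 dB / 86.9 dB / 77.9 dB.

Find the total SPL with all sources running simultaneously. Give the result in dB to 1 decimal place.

Converting to relative power and adding: 10^(88.8/10) + 10^(86.9/10) + 10^(77.9/10) = 1.31e+09.
Back to dB: 10·log₁₀ Σ = 91.2 dB.

91.2 dB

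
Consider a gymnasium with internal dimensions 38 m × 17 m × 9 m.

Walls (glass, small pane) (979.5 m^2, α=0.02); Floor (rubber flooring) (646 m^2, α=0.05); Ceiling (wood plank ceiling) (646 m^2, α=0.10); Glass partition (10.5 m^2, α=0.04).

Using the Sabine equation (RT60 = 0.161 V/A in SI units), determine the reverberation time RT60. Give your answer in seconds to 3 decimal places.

A = Σ Sᵢαᵢ = 979.5·0.02 + 646·0.05 + 646·0.10 + 10.5·0.04 = 116.910 sabins.
V = 38·17·9 = 5814 m³.
T = 0.161 V/A = 0.161·5814/116.910 = 8.007 s.

8.007 s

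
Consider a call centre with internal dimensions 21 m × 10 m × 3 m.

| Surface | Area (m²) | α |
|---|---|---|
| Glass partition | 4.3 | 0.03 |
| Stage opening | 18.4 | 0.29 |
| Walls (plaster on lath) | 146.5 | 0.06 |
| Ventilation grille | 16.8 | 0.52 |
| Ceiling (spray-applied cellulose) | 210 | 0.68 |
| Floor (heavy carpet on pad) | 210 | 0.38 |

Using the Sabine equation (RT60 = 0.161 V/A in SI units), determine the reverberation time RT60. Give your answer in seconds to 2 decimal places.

Equivalent absorption area: A = 4.3·0.03 + 18.4·0.29 + 146.5·0.06 + 16.8·0.52 + 210·0.68 + 210·0.38 = 245.591 m².
Room volume: 630 m³.
RT60 = 0.161 · V / A = 0.161 × 630 / 245.591 = 0.41 s.

0.41 sec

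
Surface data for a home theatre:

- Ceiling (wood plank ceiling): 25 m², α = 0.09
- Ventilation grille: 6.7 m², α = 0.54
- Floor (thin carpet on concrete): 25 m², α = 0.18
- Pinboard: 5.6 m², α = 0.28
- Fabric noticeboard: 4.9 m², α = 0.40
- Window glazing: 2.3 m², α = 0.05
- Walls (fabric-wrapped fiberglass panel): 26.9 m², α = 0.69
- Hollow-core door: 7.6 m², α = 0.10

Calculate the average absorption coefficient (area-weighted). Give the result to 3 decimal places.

S = Σ Sᵢ = 25 + 6.7 + 25 + 5.6 + 4.9 + 2.3 + 26.9 + 7.6 = 104.0 m².
Weighted sum Σ Sα = 33.332.
ᾱ = 33.332 / 104.0 = 0.320.

0.320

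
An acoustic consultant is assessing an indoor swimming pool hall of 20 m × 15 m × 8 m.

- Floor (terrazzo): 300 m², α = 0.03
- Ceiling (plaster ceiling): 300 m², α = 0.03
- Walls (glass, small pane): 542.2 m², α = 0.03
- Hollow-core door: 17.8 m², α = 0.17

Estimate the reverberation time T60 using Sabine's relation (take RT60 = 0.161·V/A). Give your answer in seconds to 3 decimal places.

A = Σ Sᵢαᵢ = 300·0.03 + 300·0.03 + 542.2·0.03 + 17.8·0.17 = 37.292 sabins.
V = 20·15·8 = 2400 m³.
RT60 = 0.161 · V / A = 0.161 × 2400 / 37.292 = 10.361 s.

10.361 seconds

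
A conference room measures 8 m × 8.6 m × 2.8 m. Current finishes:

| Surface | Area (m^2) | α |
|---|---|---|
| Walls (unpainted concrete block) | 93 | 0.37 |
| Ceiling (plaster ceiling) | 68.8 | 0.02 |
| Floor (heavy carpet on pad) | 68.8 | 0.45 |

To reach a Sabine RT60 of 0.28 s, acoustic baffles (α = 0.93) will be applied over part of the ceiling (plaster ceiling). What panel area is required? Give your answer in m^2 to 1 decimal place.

Total absorption A₁ = 93·0.37 + 68.8·0.02 + 68.8·0.45
  = 34.410 + 1.376 + 30.960 = 66.746 m^2 sabins.
Required A₂ = 0.161·192.64/0.28 = 110.768 sabins.
Absorption to add: 110.768 − 66.746 = 44.022 sabins.
Net gain per m^2: Δα = 0.93 − 0.02 = 0.91.
Area = ΔA/Δα = 44.022/0.91 = 48.4 m^2.

48.4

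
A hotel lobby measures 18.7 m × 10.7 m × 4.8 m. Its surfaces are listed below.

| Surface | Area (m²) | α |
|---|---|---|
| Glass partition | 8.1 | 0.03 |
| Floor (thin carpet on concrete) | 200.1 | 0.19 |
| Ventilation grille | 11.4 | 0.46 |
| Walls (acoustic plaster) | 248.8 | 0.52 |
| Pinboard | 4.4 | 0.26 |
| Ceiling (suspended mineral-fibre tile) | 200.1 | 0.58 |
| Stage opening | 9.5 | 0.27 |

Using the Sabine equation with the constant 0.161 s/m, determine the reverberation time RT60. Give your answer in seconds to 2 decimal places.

0.53 s

Total absorption A = 8.1·0.03 + 200.1·0.19 + 11.4·0.46 + 248.8·0.52 + 4.4·0.26 + 200.1·0.58 + 9.5·0.27
  = 0.243 + 38.019 + 5.244 + 129.376 + 1.144 + 116.058 + 2.565 = 292.649 m² sabins.
Room volume: 960.432 m³.
Sabine: RT60 = 0.161 × 960.432 / 292.649 = 0.53 s.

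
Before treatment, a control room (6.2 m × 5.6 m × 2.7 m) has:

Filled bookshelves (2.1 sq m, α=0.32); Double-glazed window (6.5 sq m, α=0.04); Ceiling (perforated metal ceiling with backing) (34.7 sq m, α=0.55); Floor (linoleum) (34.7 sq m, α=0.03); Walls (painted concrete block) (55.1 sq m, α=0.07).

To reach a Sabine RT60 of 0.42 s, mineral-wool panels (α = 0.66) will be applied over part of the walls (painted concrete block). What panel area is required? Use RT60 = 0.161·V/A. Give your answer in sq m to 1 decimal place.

A₁ = Σ Sᵢαᵢ = 2.1*0.32 + 6.5*0.04 + 34.7*0.55 + 34.7*0.03 + 55.1*0.07 = 24.915 sabins.
Required A₂ = 0.161·93.744/0.42 = 35.935 sabins.
Absorption to add: 35.935 − 24.915 = 11.020 sabins.
Each sq m of panel replacing the walls (painted concrete block) adds (0.66 − 0.07) = 0.59 sabins.
Area = ΔA/Δα = 11.020/0.59 = 18.7 sq m.

18.7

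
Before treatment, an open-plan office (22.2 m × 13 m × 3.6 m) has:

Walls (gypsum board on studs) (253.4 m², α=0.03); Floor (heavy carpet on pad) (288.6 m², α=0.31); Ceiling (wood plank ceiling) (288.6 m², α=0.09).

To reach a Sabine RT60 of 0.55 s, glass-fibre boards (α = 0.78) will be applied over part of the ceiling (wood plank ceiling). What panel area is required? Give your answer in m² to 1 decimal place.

262.4

Total absorption A₁ = 253.4·0.03 + 288.6·0.31 + 288.6·0.09
  = 7.602 + 89.466 + 25.974 = 123.042 m² sabins.
Required A₂ = 0.161·1038.96/0.55 = 304.132 sabins.
Absorption to add: 304.132 − 123.042 = 181.090 sabins.
Each m² of panel replacing the ceiling (wood plank ceiling) adds (0.78 − 0.09) = 0.69 sabins.
Panel area = 181.090 / 0.69 = 262.4 m².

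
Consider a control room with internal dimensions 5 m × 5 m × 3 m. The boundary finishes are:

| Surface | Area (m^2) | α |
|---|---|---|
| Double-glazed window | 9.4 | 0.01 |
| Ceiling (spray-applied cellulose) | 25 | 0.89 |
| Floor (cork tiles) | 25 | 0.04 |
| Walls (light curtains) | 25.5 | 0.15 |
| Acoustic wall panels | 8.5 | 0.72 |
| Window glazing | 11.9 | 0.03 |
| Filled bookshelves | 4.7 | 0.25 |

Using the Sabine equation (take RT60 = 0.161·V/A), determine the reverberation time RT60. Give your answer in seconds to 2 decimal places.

Summing Sᵢαᵢ: 0.094 + 22.250 + 1.000 + 3.825 + 6.120 + 0.357 + 1.175 → A = 34.821 sabins.
Room volume: 75 m³.
Sabine: RT60 = 0.161 × 75 / 34.821 = 0.35 s.

0.35 seconds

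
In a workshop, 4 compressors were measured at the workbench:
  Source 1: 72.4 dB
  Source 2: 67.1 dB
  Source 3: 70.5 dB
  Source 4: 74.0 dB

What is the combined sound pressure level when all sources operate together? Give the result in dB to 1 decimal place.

77.7 dB

Σ 10^(Lᵢ/10) = 5.885e+07.
Back to dB: 10·log₁₀ Σ = 77.7 dB.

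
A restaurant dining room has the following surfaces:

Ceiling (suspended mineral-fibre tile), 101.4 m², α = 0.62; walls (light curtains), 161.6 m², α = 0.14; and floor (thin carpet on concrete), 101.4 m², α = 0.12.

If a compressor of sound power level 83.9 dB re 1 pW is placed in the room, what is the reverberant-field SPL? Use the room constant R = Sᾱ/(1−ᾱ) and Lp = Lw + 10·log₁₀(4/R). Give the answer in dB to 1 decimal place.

Σ(Sᵢαᵢ) = 101.4×0.62 + 161.6×0.14 + 101.4×0.12 = 97.660; total area S = 364.4 m².
ᾱ = 97.660/364.4 = 0.2680; R = Sᾱ/(1−ᾱ) = 97.660/(1−0.2680) = 133.415 m².
Lp = 83.9 + 10·log₁₀(4/133.415) = 83.9 + (-15.23) = 68.7 dB.

68.7 dB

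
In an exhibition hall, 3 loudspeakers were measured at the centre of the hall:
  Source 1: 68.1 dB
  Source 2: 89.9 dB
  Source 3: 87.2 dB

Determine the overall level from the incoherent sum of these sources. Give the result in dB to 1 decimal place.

Converting to relative power and adding: 10^(68.1/10) + 10^(89.9/10) + 10^(87.2/10) = 1.509e+09.
Combined level = 10 log₁₀(1.509e+09) = 91.8 dB.

91.8 dB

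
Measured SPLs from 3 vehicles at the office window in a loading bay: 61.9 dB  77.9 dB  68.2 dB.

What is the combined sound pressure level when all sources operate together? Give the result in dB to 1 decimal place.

Sum in the linear (power) domain: Σ 10^(Lᵢ/10) = 10^(61.9/10) + 10^(77.9/10) + 10^(68.2/10) = 6.982e+07.
L_total = 10·log₁₀(6.982e+07) = 78.4 dB.

78.4 dB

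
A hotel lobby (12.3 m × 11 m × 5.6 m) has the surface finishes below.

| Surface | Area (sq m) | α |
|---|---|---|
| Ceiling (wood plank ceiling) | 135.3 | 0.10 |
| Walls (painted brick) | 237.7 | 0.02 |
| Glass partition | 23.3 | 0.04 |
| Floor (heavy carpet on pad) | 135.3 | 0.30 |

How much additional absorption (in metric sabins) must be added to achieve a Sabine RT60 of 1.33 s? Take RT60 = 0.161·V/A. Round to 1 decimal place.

Summing Sᵢαᵢ: 13.530 + 4.754 + 0.932 + 40.590 → A₁ = 59.806 sabins.
For T = 1.33 s, need A₂ = 0.161·V/T = 0.161·757.68/1.33 = 91.719 sabins.
ΔA = A₂ − A₁ = 91.719 − 59.806 = 31.9 sabins.

31.9 sabins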